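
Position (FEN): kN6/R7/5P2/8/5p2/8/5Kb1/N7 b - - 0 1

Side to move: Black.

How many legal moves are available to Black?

2

Black to move; king on a8.
In check: yes, from the white rook on a7.
Legal moves: Kxb8, Kxa7.
Count: 2.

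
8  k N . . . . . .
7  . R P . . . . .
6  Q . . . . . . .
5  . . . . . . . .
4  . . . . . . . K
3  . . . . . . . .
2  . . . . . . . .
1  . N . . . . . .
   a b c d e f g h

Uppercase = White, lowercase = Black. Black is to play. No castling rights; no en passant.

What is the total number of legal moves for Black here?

Black to move; king on a8.
In check: yes, from the white queen on a6.
Legal moves: none.
Count: 0.

0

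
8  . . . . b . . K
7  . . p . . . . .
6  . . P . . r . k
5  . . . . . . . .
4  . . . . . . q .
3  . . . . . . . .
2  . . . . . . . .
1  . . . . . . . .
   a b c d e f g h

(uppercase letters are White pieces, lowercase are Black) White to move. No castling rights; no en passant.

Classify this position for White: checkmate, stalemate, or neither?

stalemate

White to move; white king on h8.
In check: no.
King squares — g7: attacked by Qg4; h7: attacked by Kh6; g8: attacked by Qg4.
Legal moves for White: none.
Not in check and no legal moves → stalemate.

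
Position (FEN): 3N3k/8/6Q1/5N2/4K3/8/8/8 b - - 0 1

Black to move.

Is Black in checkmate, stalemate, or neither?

stalemate

Black to move; black king on h8.
In check: no.
King squares — g7: attacked by Nf5; h7: attacked by Qg6; g8: attacked by Qg6.
Legal moves for Black: none.
Not in check and no legal moves → stalemate.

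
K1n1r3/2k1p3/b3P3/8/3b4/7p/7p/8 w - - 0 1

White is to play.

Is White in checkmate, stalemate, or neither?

White to move; white king on a8.
In check: no.
King squares — a7: attacked by Bd4; b7: attacked by Ba6; b8: attacked by Kc7.
Legal moves for White: none.
Not in check and no legal moves → stalemate.

stalemate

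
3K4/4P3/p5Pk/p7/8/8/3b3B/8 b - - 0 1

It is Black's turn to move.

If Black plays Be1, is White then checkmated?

no

After Be1: white king on d8; in check: no.
White is not in check, so this cannot be checkmate.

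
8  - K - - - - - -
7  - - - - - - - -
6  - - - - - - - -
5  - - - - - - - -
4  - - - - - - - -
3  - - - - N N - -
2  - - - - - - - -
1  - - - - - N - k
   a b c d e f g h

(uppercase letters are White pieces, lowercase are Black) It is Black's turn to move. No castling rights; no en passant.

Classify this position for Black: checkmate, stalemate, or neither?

stalemate

Black to move; black king on h1.
In check: no.
King squares — g1: attacked by Nf3; g2: attacked by Ne3; h2: attacked by Nf1.
Legal moves for Black: none.
Not in check and no legal moves → stalemate.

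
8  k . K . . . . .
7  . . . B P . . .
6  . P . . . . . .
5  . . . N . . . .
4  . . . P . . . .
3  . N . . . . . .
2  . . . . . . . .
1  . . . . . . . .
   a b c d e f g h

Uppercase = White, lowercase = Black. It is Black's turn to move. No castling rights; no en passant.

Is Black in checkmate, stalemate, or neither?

Black to move; black king on a8.
In check: no.
King squares — a7: attacked by Pb6; b7: attacked by Kc8; b8: attacked by Kc8.
Legal moves for Black: none.
Not in check and no legal moves → stalemate.

stalemate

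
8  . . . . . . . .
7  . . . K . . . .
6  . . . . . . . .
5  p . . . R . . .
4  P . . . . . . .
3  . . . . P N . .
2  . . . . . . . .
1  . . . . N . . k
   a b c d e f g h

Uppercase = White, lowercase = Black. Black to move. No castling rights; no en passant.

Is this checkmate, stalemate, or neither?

stalemate

Black to move; black king on h1.
In check: no.
King squares — g1: attacked by Nf3; g2: attacked by Ne1; h2: attacked by Nf3.
Legal moves for Black: none.
Not in check and no legal moves → stalemate.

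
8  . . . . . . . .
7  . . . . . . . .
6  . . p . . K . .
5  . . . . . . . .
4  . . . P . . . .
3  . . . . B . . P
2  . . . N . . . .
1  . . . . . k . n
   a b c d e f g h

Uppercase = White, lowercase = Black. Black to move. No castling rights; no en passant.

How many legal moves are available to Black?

3

Black to move; king on f1.
In check: yes, from the white knight on d2.
Legal moves: Kg2, Ke2, Ke1.
Count: 3.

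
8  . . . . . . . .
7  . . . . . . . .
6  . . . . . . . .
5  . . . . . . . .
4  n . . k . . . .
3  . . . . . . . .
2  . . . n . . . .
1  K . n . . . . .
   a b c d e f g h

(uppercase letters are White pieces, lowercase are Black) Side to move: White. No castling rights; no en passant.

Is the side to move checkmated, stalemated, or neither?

White to move; white king on a1.
In check: no.
King squares — b1: attacked by Nd2; a2: attacked by Nc1; b2: attacked by Na4.
Legal moves for White: none.
Not in check and no legal moves → stalemate.

stalemate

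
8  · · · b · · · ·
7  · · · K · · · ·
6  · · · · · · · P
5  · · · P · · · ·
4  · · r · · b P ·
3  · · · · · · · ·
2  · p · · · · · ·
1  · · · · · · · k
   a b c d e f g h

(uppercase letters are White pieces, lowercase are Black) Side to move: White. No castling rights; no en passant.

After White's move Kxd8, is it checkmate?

no

After Kxd8: black king on h1; in check: no.
Black is not in check, so this cannot be checkmate.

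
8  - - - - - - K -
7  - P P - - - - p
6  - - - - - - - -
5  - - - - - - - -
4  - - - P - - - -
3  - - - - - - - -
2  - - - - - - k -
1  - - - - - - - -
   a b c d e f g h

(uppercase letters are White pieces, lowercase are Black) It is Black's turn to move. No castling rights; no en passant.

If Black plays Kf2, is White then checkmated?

no

After Kf2: white king on g8; in check: no.
White is not in check, so this cannot be checkmate.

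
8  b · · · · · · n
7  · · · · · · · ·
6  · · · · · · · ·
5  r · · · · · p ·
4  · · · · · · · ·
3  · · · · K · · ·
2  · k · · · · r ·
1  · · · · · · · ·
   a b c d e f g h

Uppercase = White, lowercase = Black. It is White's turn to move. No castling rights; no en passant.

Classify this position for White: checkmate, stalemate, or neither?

White to move; white king on e3.
In check: no.
Legal moves for White: Kd4, Kd3.
White has 2 legal moves and is not in check → neither.

neither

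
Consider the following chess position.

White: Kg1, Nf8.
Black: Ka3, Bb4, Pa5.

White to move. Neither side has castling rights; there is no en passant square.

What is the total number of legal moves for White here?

9

White to move; king on g1.
In check: no.
Legal moves: Nh7, Nd7, Ng6, Ne6, Kh2, Kg2, Kf2, Kh1, Kf1.
Count: 9.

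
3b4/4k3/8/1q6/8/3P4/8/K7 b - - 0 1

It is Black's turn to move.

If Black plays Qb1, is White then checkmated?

After Qb1: white king on a1; in check: yes, from the black queen on b1.
White has 1 legal reply: Kxb1.
In check but a legal move exists → not checkmate.

no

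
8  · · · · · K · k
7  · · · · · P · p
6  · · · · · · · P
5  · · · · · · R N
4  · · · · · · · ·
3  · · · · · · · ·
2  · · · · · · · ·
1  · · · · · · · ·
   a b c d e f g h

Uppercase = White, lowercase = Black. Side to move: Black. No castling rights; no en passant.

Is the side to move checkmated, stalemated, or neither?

stalemate

Black to move; black king on h8.
In check: no.
King squares — g7: attacked by Rg5; h7: own pawn; g8: attacked by Rg5.
Legal moves for Black: none.
Not in check and no legal moves → stalemate.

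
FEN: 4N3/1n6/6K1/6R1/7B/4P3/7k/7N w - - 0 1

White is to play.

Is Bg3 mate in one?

no

After Bg3: black king on h2; in check: yes, from the white bishop on g3.
Black has 4 legal replies: Kh3, Kg2, Kxh1, Kg1.
In check but a legal move exists → not checkmate.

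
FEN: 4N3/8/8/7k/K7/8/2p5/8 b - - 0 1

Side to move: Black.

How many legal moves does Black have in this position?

9

Black to move; king on h5.
In check: no.
Legal moves: Kh6, Kg6, Kg5, Kh4, Kg4, c1=Q, c1=R, c1=B, c1=N.
Count: 9.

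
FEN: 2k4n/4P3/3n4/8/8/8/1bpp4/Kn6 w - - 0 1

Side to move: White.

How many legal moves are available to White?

White to move; king on a1.
In check: yes, from the black bishop on b2.
Legal moves: Kxb2, Ka2.
Count: 2.

2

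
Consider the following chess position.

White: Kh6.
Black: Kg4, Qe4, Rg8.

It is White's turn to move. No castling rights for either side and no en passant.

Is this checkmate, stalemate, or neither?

White to move; white king on h6.
In check: no.
King squares — g5: attacked by Kg4; h5: attacked by Kg4; g6: attacked by Qe4; g7: attacked by Rg8; h7: attacked by Qe4.
Legal moves for White: none.
Not in check and no legal moves → stalemate.

stalemate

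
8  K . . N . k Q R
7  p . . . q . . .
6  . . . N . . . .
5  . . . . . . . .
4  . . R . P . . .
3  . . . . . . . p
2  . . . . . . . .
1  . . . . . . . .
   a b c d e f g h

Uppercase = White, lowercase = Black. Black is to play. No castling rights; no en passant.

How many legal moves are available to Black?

0

Black to move; king on f8.
In check: yes, from the white queen on g8.
Legal moves: none.
Count: 0.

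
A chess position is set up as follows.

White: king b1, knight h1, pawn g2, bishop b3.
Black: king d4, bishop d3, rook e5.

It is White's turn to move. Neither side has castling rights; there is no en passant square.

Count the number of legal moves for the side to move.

White to move; king on b1.
In check: yes, from the black bishop on d3.
Legal moves: Kb2, Ka2, Kc1, Ka1, Bc2.
Count: 5.

5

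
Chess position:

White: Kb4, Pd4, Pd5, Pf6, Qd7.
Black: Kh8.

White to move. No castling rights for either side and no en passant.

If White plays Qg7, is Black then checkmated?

After Qg7: black king on h8; in check: yes, from the white queen on g7.
King squares — g7: attacked by Pf6; h7: attacked by Qg7; g8: attacked by Qg7.
Black has no legal moves → checkmate.

yes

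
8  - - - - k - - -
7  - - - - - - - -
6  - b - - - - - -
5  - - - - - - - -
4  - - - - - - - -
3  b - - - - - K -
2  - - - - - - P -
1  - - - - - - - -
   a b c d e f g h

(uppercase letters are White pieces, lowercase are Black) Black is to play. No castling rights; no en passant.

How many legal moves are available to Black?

21

Black to move; king on e8.
In check: no.
Legal moves: Kf8, Kd8, Kf7, Ke7, Kd7, Bd8, Bc7+, Ba7, Bbc5, Ba5, Bd4, Be3, Bf2+, Bg1, Bf8, Be7, Bd6+, Bac5, Bb4, Bb2, Bc1.
Count: 21.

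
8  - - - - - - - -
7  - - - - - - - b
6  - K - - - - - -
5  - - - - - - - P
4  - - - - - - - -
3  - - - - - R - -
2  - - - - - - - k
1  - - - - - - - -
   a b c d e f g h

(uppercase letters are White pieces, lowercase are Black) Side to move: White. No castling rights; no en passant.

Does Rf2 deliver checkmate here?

After Rf2: black king on h2; in check: yes, from the white rook on f2.
Black has 4 legal replies: Kh3, Kg3, Kh1, Kg1.
In check but a legal move exists → not checkmate.

no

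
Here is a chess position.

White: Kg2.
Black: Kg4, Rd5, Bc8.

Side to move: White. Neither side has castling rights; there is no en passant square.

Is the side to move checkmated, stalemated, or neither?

White to move; white king on g2.
In check: no.
Legal moves for White: Kh2, Kf2, Kh1, Kg1, Kf1.
White has 5 legal moves and is not in check → neither.

neither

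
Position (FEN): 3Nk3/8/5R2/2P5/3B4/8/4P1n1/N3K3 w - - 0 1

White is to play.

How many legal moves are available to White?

White to move; king on e1.
In check: yes, from the black knight on g2.
Legal moves: Kf2, Kd2, Kf1, Kd1.
Count: 4.

4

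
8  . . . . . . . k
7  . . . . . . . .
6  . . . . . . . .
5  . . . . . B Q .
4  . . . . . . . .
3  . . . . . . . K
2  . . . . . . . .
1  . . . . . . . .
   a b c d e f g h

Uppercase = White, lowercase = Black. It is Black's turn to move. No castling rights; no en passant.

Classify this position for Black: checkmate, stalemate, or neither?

Black to move; black king on h8.
In check: no.
King squares — g7: attacked by Qg5; h7: attacked by Bf5; g8: attacked by Qg5.
Legal moves for Black: none.
Not in check and no legal moves → stalemate.

stalemate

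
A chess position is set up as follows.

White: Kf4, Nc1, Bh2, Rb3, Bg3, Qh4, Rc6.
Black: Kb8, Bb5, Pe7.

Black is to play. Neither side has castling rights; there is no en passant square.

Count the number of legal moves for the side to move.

5

Black to move; king on b8.
In check: no.
Legal moves: Ka8, Kb7, Ka7, e6, e5+.
Count: 5.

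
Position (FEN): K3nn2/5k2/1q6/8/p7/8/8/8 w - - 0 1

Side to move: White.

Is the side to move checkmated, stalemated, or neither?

stalemate

White to move; white king on a8.
In check: no.
King squares — a7: attacked by Qb6; b7: attacked by Qb6; b8: attacked by Qb6.
Legal moves for White: none.
Not in check and no legal moves → stalemate.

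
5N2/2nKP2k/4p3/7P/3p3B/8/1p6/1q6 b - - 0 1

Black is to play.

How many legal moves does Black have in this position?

4

Black to move; king on h7.
In check: yes, from the white knight on f8.
Legal moves: Kh8, Kg8, Kg7, Kh6.
Count: 4.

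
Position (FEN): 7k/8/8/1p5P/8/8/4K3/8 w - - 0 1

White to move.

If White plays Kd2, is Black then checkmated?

no

After Kd2: black king on h8; in check: no.
Black is not in check, so this cannot be checkmate.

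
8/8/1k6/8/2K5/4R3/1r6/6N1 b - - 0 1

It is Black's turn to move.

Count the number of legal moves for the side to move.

17

Black to move; king on b6.
In check: no.
Legal moves: Kc7, Kb7, Ka7, Kc6, Ka6, Ka5, Rb5, Rb4+, Rb3, Rh2, Rg2, Rf2, Re2, Rd2, Rc2+, Ra2, Rb1.
Count: 17.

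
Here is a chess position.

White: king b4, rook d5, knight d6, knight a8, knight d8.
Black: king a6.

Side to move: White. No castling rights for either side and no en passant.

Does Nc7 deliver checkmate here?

After Nc7: black king on a6; in check: yes, from the white knight on c7.
Black has 2 legal replies: Ka7, Kb6.
In check but a legal move exists → not checkmate.

no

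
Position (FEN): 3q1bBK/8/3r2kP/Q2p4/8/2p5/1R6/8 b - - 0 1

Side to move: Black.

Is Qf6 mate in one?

yes

After Qf6: white king on h8; in check: yes, from the black queen on f6.
King squares — g7: attacked by Qf6; h7: attacked by Kg6; g8: own bishop.
White has no legal moves → checkmate.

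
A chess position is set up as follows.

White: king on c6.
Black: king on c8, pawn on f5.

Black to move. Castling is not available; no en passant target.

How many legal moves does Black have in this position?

3

Black to move; king on c8.
In check: no.
Legal moves: Kd8, Kb8, f4.
Count: 3.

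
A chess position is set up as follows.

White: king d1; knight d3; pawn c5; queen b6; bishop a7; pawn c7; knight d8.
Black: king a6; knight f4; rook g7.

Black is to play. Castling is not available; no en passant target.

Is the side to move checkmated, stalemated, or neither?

checkmate

Black to move; black king on a6.
In check: yes, from the white queen on b6.
King squares — a5: attacked by Qb6; b5: attacked by Qb6; b6: attacked by Pc5; a7: attacked by Qb6; b7: attacked by Qb6.
Legal moves for Black: none.
In check with no legal moves → checkmate.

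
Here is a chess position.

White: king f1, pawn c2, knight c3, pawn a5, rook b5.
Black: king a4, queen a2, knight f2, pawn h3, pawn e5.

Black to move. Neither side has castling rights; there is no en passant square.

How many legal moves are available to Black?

Black to move; king on a4.
In check: yes, from the white knight on c3.
Legal moves: Ka3.
Count: 1.

1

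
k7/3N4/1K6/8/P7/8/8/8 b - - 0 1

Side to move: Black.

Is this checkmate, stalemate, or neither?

stalemate

Black to move; black king on a8.
In check: no.
King squares — a7: attacked by Kb6; b7: attacked by Kb6; b8: attacked by Nd7.
Legal moves for Black: none.
Not in check and no legal moves → stalemate.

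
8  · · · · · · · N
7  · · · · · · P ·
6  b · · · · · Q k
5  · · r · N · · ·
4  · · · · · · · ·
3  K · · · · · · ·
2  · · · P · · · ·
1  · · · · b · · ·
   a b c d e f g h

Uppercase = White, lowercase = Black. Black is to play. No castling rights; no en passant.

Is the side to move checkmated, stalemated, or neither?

Black to move; black king on h6.
In check: yes, from the white queen on g6.
King squares — g5: attacked by Qg6; h5: attacked by Qg6; g6: attacked by Ne5; g7: attacked by Qg6; h7: attacked by Qg6.
Legal moves for Black: none.
In check with no legal moves → checkmate.

checkmate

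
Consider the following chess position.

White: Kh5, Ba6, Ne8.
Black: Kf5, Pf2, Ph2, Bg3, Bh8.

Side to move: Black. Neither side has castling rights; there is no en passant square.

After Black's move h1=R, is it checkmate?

After h1=R: white king on h5; in check: yes, from the black rook on h1.
King squares — g4: attacked by Kf5; h4: attacked by Rh1; g5: attacked by Kf5; g6: attacked by Kf5; h6: attacked by Rh1.
White has no legal moves → checkmate.

yes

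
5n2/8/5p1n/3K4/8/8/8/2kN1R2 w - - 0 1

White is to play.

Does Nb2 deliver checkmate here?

no

After Nb2: black king on c1; in check: yes, from the white rook on f1.
Black has 3 legal replies: Kd2, Kc2, Kxb2.
In check but a legal move exists → not checkmate.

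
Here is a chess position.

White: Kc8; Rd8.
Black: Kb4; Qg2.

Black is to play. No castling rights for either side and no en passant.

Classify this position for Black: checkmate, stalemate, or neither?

neither

Black to move; black king on b4.
In check: no.
Legal moves for Black include: Kc5, Kb5, Ka5, Kc4, Ka4, Kc3, Kb3, Ka3, Qg8, Qa8+, Qg7, Qb7+, Qg6, Qc6+, Qg5, Qd5, Qg4+, Qe4, ... (list truncated; more exist).
Black has legal moves and is not in check → neither.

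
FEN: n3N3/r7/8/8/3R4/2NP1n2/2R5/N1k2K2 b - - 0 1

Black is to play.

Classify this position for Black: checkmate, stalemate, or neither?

checkmate

Black to move; black king on c1.
In check: yes, from the white rook on c2.
King squares — b1: attacked by Nc3; d1: attacked by Nc3; b2: attacked by Rc2; c2: attacked by Na1; d2: attacked by Rc2.
Legal moves for Black: none.
In check with no legal moves → checkmate.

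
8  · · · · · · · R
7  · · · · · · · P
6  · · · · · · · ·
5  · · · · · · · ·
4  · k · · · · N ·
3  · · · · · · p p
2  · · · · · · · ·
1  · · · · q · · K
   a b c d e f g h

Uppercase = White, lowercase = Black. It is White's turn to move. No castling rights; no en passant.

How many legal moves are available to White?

0

White to move; king on h1.
In check: yes, from the black queen on e1.
Legal moves: none.
Count: 0.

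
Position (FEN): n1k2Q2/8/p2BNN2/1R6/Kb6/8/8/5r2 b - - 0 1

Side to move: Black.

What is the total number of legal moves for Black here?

0

Black to move; king on c8.
In check: yes, from the white queen on f8.
Legal moves: none.
Count: 0.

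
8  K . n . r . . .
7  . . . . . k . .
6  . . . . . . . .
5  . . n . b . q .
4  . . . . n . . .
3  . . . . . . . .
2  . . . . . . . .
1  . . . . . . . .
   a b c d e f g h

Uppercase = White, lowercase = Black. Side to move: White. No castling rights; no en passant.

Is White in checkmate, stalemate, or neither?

White to move; white king on a8.
In check: no.
King squares — a7: attacked by Nc8; b7: attacked by Nc5; b8: attacked by Be5.
Legal moves for White: none.
Not in check and no legal moves → stalemate.

stalemate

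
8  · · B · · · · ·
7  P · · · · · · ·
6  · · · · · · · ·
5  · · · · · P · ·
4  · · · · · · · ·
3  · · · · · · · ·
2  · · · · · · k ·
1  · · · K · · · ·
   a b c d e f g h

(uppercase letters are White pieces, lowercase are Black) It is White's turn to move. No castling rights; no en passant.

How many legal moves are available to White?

14

White to move; king on d1.
In check: no.
Legal moves: Bd7, Bb7+, Be6, Ba6, Ke2, Kd2, Kc2, Ke1, Kc1, a8=Q+, a8=R, a8=B+, a8=N, f6.
Count: 14.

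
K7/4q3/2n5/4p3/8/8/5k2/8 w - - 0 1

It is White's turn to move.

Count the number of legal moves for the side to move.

White to move; king on a8.
In check: no.
Legal moves: none.
Count: 0.

0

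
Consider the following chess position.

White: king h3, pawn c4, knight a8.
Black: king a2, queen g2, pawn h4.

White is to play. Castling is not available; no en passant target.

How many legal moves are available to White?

White to move; king on h3.
In check: yes, from the black queen on g2.
Legal moves: Kxh4, Kxg2.
Count: 2.

2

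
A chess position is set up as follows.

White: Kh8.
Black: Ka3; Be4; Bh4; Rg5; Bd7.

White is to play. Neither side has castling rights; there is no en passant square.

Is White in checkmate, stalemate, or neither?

stalemate

White to move; white king on h8.
In check: no.
King squares — g7: attacked by Rg5; h7: attacked by Be4; g8: attacked by Rg5.
Legal moves for White: none.
Not in check and no legal moves → stalemate.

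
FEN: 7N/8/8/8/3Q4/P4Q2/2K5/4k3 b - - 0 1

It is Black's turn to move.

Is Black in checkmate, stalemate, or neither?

stalemate

Black to move; black king on e1.
In check: no.
King squares — d1: attacked by Kc2; f1: attacked by Qf3; d2: attacked by Kc2; e2: attacked by Qf3; f2: attacked by Qf3.
Legal moves for Black: none.
Not in check and no legal moves → stalemate.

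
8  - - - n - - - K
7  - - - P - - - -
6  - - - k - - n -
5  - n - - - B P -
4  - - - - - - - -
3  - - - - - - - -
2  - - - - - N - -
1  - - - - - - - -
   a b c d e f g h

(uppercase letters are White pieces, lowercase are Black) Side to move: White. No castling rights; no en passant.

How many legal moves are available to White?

4

White to move; king on h8.
In check: yes, from the black knight on g6.
Legal moves: Kg8, Kh7, Kg7, Bxg6.
Count: 4.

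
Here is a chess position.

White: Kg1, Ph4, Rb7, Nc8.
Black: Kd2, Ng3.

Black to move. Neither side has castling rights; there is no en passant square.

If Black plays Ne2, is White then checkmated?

no

After Ne2: white king on g1; in check: yes, from the black knight on e2.
White has 5 legal replies: Kh2, Kg2, Kf2, Kh1, Kf1.
In check but a legal move exists → not checkmate.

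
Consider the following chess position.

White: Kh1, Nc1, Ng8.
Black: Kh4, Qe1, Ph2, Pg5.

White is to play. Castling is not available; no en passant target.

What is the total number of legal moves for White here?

2

White to move; king on h1.
In check: yes, from the black queen on e1.
Legal moves: Kxh2, Kg2.
Count: 2.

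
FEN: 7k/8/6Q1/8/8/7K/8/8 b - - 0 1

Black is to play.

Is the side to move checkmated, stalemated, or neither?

stalemate

Black to move; black king on h8.
In check: no.
King squares — g7: attacked by Qg6; h7: attacked by Qg6; g8: attacked by Qg6.
Legal moves for Black: none.
Not in check and no legal moves → stalemate.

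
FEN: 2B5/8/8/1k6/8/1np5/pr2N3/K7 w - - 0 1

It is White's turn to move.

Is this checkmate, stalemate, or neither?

White to move; white king on a1.
In check: yes, from the black knight on b3.
King squares — b1: attacked by Pa2; a2: attacked by Rb2; b2: attacked by Pc3.
Legal moves for White: none.
In check with no legal moves → checkmate.

checkmate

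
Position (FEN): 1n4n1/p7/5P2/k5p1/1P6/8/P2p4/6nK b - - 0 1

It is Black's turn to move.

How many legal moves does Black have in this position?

5

Black to move; king on a5.
In check: yes, from the white pawn on b4.
Legal moves: Kb6, Ka6, Kb5, Kxb4, Ka4.
Count: 5.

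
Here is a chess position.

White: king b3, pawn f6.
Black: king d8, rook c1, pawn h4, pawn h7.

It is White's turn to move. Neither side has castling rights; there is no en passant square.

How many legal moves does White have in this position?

6

White to move; king on b3.
In check: no.
Legal moves: Kb4, Ka4, Ka3, Kb2, Ka2, f7.
Count: 6.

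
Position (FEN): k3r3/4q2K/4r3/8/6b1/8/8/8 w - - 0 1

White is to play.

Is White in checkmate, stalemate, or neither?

checkmate

White to move; white king on h7.
In check: yes, from the black queen on e7.
King squares — g6: attacked by Re6; h6: attacked by Re6; g7: attacked by Qe7; g8: attacked by Re8; h8: attacked by Re8.
Legal moves for White: none.
In check with no legal moves → checkmate.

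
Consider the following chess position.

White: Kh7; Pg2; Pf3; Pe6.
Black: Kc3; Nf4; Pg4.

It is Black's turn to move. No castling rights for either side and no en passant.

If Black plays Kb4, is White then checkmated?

no

After Kb4: white king on h7; in check: no.
White is not in check, so this cannot be checkmate.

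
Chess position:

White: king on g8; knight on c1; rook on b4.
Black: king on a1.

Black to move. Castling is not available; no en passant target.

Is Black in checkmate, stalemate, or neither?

Black to move; black king on a1.
In check: no.
King squares — b1: attacked by Rb4; a2: attacked by Nc1; b2: attacked by Rb4.
Legal moves for Black: none.
Not in check and no legal moves → stalemate.

stalemate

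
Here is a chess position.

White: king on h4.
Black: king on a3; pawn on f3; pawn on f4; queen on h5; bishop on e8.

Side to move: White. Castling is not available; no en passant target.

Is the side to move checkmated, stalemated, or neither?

checkmate

White to move; white king on h4.
In check: yes, from the black queen on h5.
King squares — g3: attacked by Pf4; h3: attacked by Qh5; g4: attacked by Qh5; g5: attacked by Qh5; h5: attacked by Be8.
Legal moves for White: none.
In check with no legal moves → checkmate.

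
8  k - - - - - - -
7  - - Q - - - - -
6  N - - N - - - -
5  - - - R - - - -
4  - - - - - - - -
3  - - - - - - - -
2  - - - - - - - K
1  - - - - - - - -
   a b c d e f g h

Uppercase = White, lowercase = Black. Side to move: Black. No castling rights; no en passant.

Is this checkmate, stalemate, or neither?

Black to move; black king on a8.
In check: no.
King squares — a7: attacked by Qc7; b7: attacked by Nd6; b8: attacked by Na6.
Legal moves for Black: none.
Not in check and no legal moves → stalemate.

stalemate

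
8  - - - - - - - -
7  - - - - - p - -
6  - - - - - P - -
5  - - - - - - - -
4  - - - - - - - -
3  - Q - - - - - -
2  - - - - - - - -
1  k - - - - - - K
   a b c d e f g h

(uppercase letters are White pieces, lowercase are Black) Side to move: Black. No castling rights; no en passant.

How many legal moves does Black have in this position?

0

Black to move; king on a1.
In check: no.
Legal moves: none.
Count: 0.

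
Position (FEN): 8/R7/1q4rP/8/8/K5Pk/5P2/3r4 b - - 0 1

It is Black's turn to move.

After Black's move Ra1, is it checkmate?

yes

After Ra1: white king on a3; in check: yes, from the black rook on a1.
King squares — a2: attacked by Ra1; b2: attacked by Qb6; b3: attacked by Qb6; a4: attacked by Ra1; b4: attacked by Qb6.
White has no legal moves → checkmate.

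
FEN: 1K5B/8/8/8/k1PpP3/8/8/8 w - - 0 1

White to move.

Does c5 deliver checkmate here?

no

After c5: black king on a4; in check: no.
Black is not in check, so this cannot be checkmate.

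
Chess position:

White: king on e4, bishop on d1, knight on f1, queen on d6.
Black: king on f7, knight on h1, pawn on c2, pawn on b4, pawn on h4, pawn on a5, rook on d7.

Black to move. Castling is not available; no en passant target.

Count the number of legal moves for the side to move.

Black to move; king on f7.
In check: no.
Legal moves: Kg8, Ke8, Kg7, Rd8, Re7+, Rc7, Rb7, Ra7, Rxd6, Ng3+, Nf2+, cxd1=Q, cxd1=R, cxd1=B, cxd1=N, a4, h3, b3, c1=Q, c1=R, c1=B, c1=N.
Count: 22.

22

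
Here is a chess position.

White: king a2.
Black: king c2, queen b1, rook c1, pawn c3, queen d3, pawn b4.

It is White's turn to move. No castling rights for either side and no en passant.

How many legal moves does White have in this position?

0

White to move; king on a2.
In check: yes, from the black queen on b1.
Legal moves: none.
Count: 0.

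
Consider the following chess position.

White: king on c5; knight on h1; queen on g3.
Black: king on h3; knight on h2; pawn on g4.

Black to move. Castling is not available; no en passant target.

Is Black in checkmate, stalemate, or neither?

checkmate

Black to move; black king on h3.
In check: yes, from the white queen on g3.
King squares — g2: attacked by Qg3; h2: own knight; g3: attacked by Nh1; g4: own pawn; h4: attacked by Qg3.
Legal moves for Black: none.
In check with no legal moves → checkmate.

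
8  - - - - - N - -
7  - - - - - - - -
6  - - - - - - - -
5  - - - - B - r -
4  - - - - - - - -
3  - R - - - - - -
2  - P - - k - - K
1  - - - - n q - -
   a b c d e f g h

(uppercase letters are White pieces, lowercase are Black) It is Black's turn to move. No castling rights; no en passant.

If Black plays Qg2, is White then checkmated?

yes

After Qg2: white king on h2; in check: yes, from the black queen on g2.
King squares — g1: attacked by Qg2; h1: attacked by Qg2; g2: attacked by Ne1; g3: attacked by Qg2; h3: attacked by Qg2.
White has no legal moves → checkmate.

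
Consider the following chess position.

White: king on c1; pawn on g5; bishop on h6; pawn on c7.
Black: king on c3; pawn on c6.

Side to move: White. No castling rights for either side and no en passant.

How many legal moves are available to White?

9

White to move; king on c1.
In check: no.
Legal moves: Bf8, Bg7+, Kd1, Kb1, c8=Q, c8=R, c8=B, c8=N, g6.
Count: 9.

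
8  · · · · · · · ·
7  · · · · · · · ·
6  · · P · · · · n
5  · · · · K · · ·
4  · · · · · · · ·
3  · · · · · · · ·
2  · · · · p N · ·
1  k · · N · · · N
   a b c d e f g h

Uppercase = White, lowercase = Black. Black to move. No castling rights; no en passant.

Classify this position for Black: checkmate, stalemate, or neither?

neither

Black to move; black king on a1.
In check: no.
Legal moves for Black: Ng8, Nf7+, Nf5, Ng4+, Ka2, Kb1, exd1=Q, exd1=R, exd1=B, exd1=N, e1=Q+, e1=R+, e1=B, e1=N.
Black has 14 legal moves and is not in check → neither.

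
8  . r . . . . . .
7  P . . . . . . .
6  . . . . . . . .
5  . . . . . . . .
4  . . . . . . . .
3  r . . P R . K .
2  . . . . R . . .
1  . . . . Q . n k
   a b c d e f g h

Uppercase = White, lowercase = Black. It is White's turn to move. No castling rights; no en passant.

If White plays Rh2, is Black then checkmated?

yes

After Rh2: black king on h1; in check: yes, from the white rook on h2.
King squares — g1: own knight; g2: attacked by Rh2; h2: attacked by Kg3.
Black has no legal moves → checkmate.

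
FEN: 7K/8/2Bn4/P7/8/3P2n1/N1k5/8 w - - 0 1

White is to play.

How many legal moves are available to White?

White to move; king on h8.
In check: no.
Legal moves: Kg8, Kh7, Kg7, Be8, Ba8, Bd7, Bb7, Bd5, Bb5, Be4, Ba4+, Bf3, Bg2, Bh1, Nb4+, Nc3, Nc1, a6, d4.
Count: 19.

19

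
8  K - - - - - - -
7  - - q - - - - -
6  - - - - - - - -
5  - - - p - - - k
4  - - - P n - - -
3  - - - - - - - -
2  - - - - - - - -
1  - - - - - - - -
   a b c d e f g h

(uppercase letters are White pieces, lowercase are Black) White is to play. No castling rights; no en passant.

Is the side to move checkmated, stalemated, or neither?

White to move; white king on a8.
In check: no.
King squares — a7: attacked by Qc7; b7: attacked by Qc7; b8: attacked by Qc7.
Legal moves for White: none.
Not in check and no legal moves → stalemate.

stalemate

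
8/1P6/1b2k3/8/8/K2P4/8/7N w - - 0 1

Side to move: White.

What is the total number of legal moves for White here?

White to move; king on a3.
In check: no.
Legal moves: Kb4, Ka4, Kb3, Kb2, Ka2, Ng3, Nf2, b8=Q, b8=R, b8=B, b8=N, d4.
Count: 12.

12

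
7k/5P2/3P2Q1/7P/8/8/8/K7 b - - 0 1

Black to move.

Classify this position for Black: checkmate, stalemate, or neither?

Black to move; black king on h8.
In check: no.
King squares — g7: attacked by Qg6; h7: attacked by Qg6; g8: attacked by Qg6.
Legal moves for Black: none.
Not in check and no legal moves → stalemate.

stalemate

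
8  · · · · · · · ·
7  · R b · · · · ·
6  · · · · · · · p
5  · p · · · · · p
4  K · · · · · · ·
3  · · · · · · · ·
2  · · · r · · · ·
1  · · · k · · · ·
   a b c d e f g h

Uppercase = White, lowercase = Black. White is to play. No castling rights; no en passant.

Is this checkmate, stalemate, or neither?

White to move; white king on a4.
In check: yes, from the black pawn on b5.
King squares — a3: available; b3: available; b4: available; a5: attacked by Bc7; b5: available.
Legal moves for White: Kxb5, Kb4, Kb3, Ka3, Rxb5.
White is in check but has 5 legal moves → neither.

neither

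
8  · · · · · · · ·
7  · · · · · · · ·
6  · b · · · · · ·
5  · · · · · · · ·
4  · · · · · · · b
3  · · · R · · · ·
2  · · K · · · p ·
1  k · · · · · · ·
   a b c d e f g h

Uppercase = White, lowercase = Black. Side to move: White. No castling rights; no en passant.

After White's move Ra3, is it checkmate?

yes

After Ra3: black king on a1; in check: yes, from the white rook on a3.
King squares — b1: attacked by Kc2; a2: attacked by Ra3; b2: attacked by Kc2.
Black has no legal moves → checkmate.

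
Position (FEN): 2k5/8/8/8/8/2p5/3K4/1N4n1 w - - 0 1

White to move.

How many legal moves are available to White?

White to move; king on d2.
In check: yes, from the black pawn on c3.
Legal moves: Ke3, Kd3, Kxc3, Kc2, Ke1, Kd1, Kc1, Nxc3.
Count: 8.

8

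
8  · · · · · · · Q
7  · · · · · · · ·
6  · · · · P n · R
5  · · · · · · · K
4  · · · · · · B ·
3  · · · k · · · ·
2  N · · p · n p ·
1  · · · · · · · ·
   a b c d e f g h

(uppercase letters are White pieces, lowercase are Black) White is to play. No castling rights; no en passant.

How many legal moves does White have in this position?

White to move; king on h5.
In check: yes, from the black knight on f6.
Legal moves: Kg6, Kg5, Kh4, Qxf6, Rxf6.
Count: 5.

5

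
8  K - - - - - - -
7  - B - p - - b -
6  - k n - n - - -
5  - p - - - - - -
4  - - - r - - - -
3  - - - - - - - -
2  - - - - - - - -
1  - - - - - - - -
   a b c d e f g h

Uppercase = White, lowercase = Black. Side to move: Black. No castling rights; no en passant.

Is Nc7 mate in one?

After Nc7: white king on a8; in check: yes, from the black knight on c7.
King squares — a7: attacked by Kb6; b7: own bishop; b8: attacked by Nc6.
White has no legal moves → checkmate.

yes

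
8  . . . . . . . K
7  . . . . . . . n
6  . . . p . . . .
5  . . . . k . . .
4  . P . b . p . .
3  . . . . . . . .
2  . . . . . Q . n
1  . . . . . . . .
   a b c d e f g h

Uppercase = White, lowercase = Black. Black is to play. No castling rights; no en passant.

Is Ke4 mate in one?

After Ke4: white king on h8; in check: yes, from the black bishop on d4.
White has 3 legal replies: Kg8, Kxh7, Qxd4+.
In check but a legal move exists → not checkmate.

no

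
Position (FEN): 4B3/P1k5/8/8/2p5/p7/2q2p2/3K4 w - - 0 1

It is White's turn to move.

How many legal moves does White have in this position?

White to move; king on d1.
In check: yes, from the black queen on c2.
Legal moves: Kxc2.
Count: 1.

1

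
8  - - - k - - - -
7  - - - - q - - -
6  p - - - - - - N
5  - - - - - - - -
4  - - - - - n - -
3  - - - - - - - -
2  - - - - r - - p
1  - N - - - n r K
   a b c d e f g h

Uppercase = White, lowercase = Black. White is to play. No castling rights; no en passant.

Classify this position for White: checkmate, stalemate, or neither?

checkmate

White to move; white king on h1.
In check: yes, from the black rook on g1.
King squares — g1: attacked by Ph2; g2: attacked by Rg1; h2: attacked by Nf1.
Legal moves for White: none.
In check with no legal moves → checkmate.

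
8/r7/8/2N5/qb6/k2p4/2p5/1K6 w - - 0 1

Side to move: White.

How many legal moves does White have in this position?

2

White to move; king on b1.
In check: yes, from the black pawn on c2.
Legal moves: Kc1, Ka1.
Count: 2.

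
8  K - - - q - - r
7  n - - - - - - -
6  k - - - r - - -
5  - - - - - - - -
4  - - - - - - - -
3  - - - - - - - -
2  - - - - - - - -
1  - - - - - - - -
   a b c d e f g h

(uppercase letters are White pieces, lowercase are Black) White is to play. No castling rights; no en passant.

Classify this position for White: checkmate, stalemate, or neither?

White to move; white king on a8.
In check: yes, from the black queen on e8.
King squares — a7: attacked by Ka6; b7: attacked by Ka6; b8: attacked by Qe8.
Legal moves for White: none.
In check with no legal moves → checkmate.

checkmate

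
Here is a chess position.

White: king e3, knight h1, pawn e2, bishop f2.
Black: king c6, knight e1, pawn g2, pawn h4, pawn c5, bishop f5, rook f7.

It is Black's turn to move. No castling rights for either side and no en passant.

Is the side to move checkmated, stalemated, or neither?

neither

Black to move; black king on c6.
In check: no.
Legal moves for Black include: Rf8, Rh7, Rg7, Re7+, Rd7, Rc7, Rb7, Ra7, Rf6, Kd7, Kc7, Kb7, Kd6, Kb6, Kd5, Kb5, Bc8, Bh7, ... (list truncated; more exist).
Black has legal moves and is not in check → neither.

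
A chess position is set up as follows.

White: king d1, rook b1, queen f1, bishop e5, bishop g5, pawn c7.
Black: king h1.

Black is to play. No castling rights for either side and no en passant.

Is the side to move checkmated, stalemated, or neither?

checkmate

Black to move; black king on h1.
In check: yes, from the white queen on f1.
King squares — g1: attacked by Qf1; g2: attacked by Qf1; h2: attacked by Be5.
Legal moves for Black: none.
In check with no legal moves → checkmate.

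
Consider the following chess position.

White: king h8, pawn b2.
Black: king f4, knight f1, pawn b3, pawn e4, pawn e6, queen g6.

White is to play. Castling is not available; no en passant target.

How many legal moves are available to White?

0

White to move; king on h8.
In check: no.
Legal moves: none.
Count: 0.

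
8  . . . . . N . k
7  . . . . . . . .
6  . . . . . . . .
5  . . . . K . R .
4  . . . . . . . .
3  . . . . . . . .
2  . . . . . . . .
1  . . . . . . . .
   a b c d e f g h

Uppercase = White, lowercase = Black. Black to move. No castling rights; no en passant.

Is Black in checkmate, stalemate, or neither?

Black to move; black king on h8.
In check: no.
King squares — g7: attacked by Rg5; h7: attacked by Nf8; g8: attacked by Rg5.
Legal moves for Black: none.
Not in check and no legal moves → stalemate.

stalemate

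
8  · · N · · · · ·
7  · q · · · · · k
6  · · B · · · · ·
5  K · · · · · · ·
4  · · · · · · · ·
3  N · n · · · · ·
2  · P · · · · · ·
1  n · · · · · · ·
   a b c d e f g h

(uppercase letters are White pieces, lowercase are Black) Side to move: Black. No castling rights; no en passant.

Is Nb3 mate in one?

After Nb3: white king on a5; in check: yes, from the black knight on b3.
King squares — a4: attacked by Nc3; b4: attacked by Qb7; b5: attacked by Nc3; a6: attacked by Qb7; b6: attacked by Qb7.
White has no legal moves → checkmate.

yes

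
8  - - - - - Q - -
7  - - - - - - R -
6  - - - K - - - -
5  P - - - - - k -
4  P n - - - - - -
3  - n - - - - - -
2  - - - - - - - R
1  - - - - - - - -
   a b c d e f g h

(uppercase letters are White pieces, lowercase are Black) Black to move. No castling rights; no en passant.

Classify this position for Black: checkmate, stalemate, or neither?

checkmate

Black to move; black king on g5.
In check: yes, from the white rook on g7.
King squares — f4: attacked by Qf8; g4: attacked by Rg7; h4: attacked by Rh2; f5: attacked by Qf8; h5: attacked by Rh2; f6: attacked by Qf8; g6: attacked by Rg7; h6: attacked by Rh2.
Legal moves for Black: none.
In check with no legal moves → checkmate.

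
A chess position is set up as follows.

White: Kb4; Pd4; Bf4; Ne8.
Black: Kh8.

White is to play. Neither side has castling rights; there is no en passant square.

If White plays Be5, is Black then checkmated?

After Be5: black king on h8; in check: yes, from the white bishop on e5.
Black has 2 legal replies: Kg8, Kh7.
In check but a legal move exists → not checkmate.

no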